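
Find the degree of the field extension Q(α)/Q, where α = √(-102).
[Q(α):Q] = 2

[Q(α):Q] equals the degree of the minimal polynomial of α. Here α^2 = -102 and x^2 + 102 is irreducible (d = -102 is squarefree, ≠ 1, hence not a square), so deg(m_α) = 2. Thus [Q(α):Q] = 2.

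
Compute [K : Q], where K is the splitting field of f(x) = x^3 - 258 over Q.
[K : Q] = 6

The roots of x^3 - 258 are ∛258, ω∛258, ω^2∛258 where ω = e^(2πi/3) is a primitive cube root of unity, so K = Q(∛258, ω). Now [Q(∛258):Q] = 3 (since 258 is not a perfect cube, x^3 - 258 is irreducible) and [Q(ω):Q] = 2. Both 2 and 3 divide [K:Q], and [K:Q] ≤ 3·2 = 6, so [K:Q] = 6. (Equivalently: Q(∛258) ⊂ R but ω ∉ R, so [K : Q(∛258)] = 2.)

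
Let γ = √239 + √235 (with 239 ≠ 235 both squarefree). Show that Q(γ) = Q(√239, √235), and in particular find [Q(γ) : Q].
[Q(γ) : Q] = 4 (equivalently, Q(γ) = Q(√239, √235))

Obviously Q(γ) ⊆ Q(√239, √235), and [Q(√239, √235):Q] = 4 (since 239, 235 are distinct squarefree integers > 1 with 56165 not a perfect square). To show equality we compute the minimal polynomial of γ. From γ = √239 + √235: γ^2 = 239 + 2√(56165) + 235 = 474 + 2√(56165), so γ^2 - 474 = 2√(56165); squaring, (γ^2 - 474)^2 = 4·56165, i.e. γ^4 - 948γ^2 + 224676 - 224660 = 0, i.e. γ^4 - 948γ^2 + 16 = 0. So γ is a root of x^4 - 948x^2 + 16. This polynomial is irreducible over Q: it has no rational root (each ±√239 ± √235 is irrational), and any factorization into two quadratics over Q would force √(56165) ∈ Q (pairing opposite roots) or √239, √235 ∈ Q (other pairings), all impossible. Hence [Q(γ):Q] = 4 = [Q(√239, √235):Q], so Q(γ) = Q(√239, √235).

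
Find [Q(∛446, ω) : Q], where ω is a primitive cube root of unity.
[Q(∛446, ω) : Q] = 6

[Q(∛446):Q] = 3 (min poly x^3 - 446, irreducible since 446 is not a perfect cube). [Q(ω):Q] = 2 (min poly x^2 + x + 1). Since Q(∛446) ⊂ R and ω ∉ R, we have ω ∉ Q(∛446), so x^2 + x + 1 remains irreducible over Q(∛446) and [Q(∛446, ω) : Q(∛446)] = 2. By the tower law, [Q(∛446, ω) : Q] = 3 · 2 = 6. (In fact Q(∛446, ω) is the splitting field of x^3 - 446 over Q.)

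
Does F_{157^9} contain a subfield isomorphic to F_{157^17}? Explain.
No: F_{157^17} is not a subfield of F_{157^9}

F_{p^m} embeds in F_{p^n} iff m | n. Here 17 ∤ 9 (since 9 = 0·17 + 9 with remainder 9 ≠ 0), so F_{157^17} is not a subfield of F_{157^9}. Equivalently: if it were, the tower law would give 17 = [F_{157^17}:F_157] dividing [F_{157^9}:F_157] = 9, contradiction.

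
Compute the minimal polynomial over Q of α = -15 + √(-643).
m_α(x) = x^2 + 30x + 868

From α + 15 = √(-643), squaring gives (α + 15)^2 = -643, i.e. α^2 + 30α + 225 = -643, so α^2 + 30α + 868 = 0. The discriminant of x^2 + 30x + 868 is (30)^2 - 4·(868) = 900 - 3472 = -2572, and 4·(-643) is not a perfect square in Q since -643 is squarefree and ≠ 1. Hence x^2 + 30x + 868 is irreducible over Q and is the minimal polynomial of α.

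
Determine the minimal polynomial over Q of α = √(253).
m_α(x) = x^2 - 253

α satisfies α^2 - 253 = 0, so x^2 - 253 annihilates α. Since d = 253 is squarefree and ≠ 1, it is not a perfect square in Q, so x^2 - 253 has no rational root and is therefore irreducible over Q (a degree-2 polynomial over a field is irreducible iff it has no root). Hence m_α(x) = x^2 - 253.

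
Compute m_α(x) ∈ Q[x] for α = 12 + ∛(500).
m_α(x) = x^3 - 36x^2 + 432x - 2228

Set β = α - 12 = ∛(500), so β^3 = 500. Then (α - 12)^3 - 500 = 0, i.e. α is a root of g(x) = (x - 12)^3 - 500 = x^3 - 36x^2 + 432x - 2228. Since g(x) = h(x - 12) where h(x) = x^3 - 500, and h is irreducible over Q (because 500 is not a perfect cube, so h has no rational root, and a monic cubic with no rational root is irreducible), g is also irreducible (irreducibility is preserved under the substitution x → x - 12). Hence m_α(x) = x^3 - 36x^2 + 432x - 2228.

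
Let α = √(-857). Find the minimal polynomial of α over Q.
m_α(x) = x^2 + 857

α satisfies α^2 + 857 = 0, so x^2 + 857 annihilates α. Since d = -857 is squarefree and ≠ 1, it is not a perfect square in Q, so x^2 + 857 has no rational root and is therefore irreducible over Q (a degree-2 polynomial over a field is irreducible iff it has no root). Hence m_α(x) = x^2 + 857.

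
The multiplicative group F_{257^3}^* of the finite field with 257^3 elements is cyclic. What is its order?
|F_{257^3}^*| = 16974592

F_{257^3} has 257^3 = 16974593 elements; its multiplicative group consists of all nonzero elements, so |F_{257^3}^*| = 16974593 - 1 = 16974592. (It is cyclic since any finite subgroup of the multiplicative group of a field is cyclic.)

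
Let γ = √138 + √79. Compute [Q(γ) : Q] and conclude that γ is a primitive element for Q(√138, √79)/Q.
[Q(γ) : Q] = 4 (equivalently, Q(γ) = Q(√138, √79))

Obviously Q(γ) ⊆ Q(√138, √79), and [Q(√138, √79):Q] = 4 (since 138, 79 are distinct squarefree integers > 1 with 10902 not a perfect square). To show equality we compute the minimal polynomial of γ. From γ = √138 + √79: γ^2 = 138 + 2√(10902) + 79 = 217 + 2√(10902), so γ^2 - 217 = 2√(10902); squaring, (γ^2 - 217)^2 = 4·10902, i.e. γ^4 - 434γ^2 + 47089 - 43608 = 0, i.e. γ^4 - 434γ^2 + 3481 = 0. So γ is a root of x^4 - 434x^2 + 3481. This polynomial is irreducible over Q: it has no rational root (each ±√138 ± √79 is irrational), and any factorization into two quadratics over Q would force √(10902) ∈ Q (pairing opposite roots) or √138, √79 ∈ Q (other pairings), all impossible. Hence [Q(γ):Q] = 4 = [Q(√138, √79):Q], so Q(γ) = Q(√138, √79).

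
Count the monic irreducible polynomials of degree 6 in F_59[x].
There are 7030054140 monic irreducible polynomials of degree 6 over F_59

Each element of F_{59^6} that lies in no proper subfield is a root of exactly one monic irreducible of degree 6 over F_59, and each such polynomial has 6 distinct roots in F_{59^6}. By Möbius inversion the count is N_59(6) = (1/6) Σ_{d|6} μ(6/d) · 59^d = (1/6)(μ(6)·59^1 + μ(3)·59^2 + μ(2)·59^3 + μ(1)·59^6) = 42180324840/6 = 7030054140.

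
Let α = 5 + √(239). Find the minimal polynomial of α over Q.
m_α(x) = x^2 - 10x - 214

From α - 5 = √(239), squaring gives (α - 5)^2 = 239, i.e. α^2 - 10α + 25 = 239, so α^2 - 10α - 214 = 0. The discriminant of x^2 - 10x - 214 is (-10)^2 - 4·(-214) = 100 + 856 = 956, and 4·(239) is not a perfect square in Q since 239 is squarefree and ≠ 1. Hence x^2 - 10x - 214 is irreducible over Q and is the minimal polynomial of α.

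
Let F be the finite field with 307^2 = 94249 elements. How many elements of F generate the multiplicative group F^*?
There are φ(94248) = 23040 primitive elements

F_q^* is cyclic of order q - 1 = 94248. A cyclic group of order m has exactly φ(m) generators. Here m = 94248 = 2^3 · 3^2 · 7 · 11 · 17, so the number of primitive elements is φ(94248) = 23040.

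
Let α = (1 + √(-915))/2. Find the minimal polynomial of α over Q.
m_α(x) = x^2 - x + 229

From 2α - 1 = √(-915), squaring gives (2α - 1)^2 = -915, i.e. 4α^2 - 4α + 1 = -915, so α^2 - α + (1 + 915)/4 = 0. Since -915 ≡ 1 (mod 4), (1 + 915)/4 = 229 ∈ Z. The polynomial x^2 - x + 229 has discriminant 1 - 4·(229) = -915, which is not a perfect square in Q (d = -915 is squarefree and ≠ 1), so x^2 - x + 229 is irreducible over Q. It is the minimal polynomial of α.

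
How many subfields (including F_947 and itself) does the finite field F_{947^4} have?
F_{947^4} has 3 subfields

The subfields of F_{p^n} are exactly the fields F_{p^d} for d | n (each is the fixed field of the unique index-d subgroup of Gal(F_{p^n}/F_p) ≅ Z/nZ). The divisors of n = 4 are {1, 2, 4}, giving 3 subfields: F_{947^1}, F_{947^2}, F_{947^4}.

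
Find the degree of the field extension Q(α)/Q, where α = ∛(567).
[Q(α):Q] = 3

The minimal polynomial of α is x^3 - 567, irreducible over Q since 567 is not a perfect cube (so x^3 - 567 has no rational root). Hence [Q(α):Q] = deg(m_α) = 3.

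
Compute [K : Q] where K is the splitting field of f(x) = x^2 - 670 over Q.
[K : Q] = 2

f(x) = x^2 - 670 factors as (x - √670)(x + √670). The splitting field is K = Q(√670). Since 670 is squarefree and > 1, it is not a perfect square, so x^2 - 670 is irreducible over Q and [Q(√670) : Q] = 2. Hence [K : Q] = 2.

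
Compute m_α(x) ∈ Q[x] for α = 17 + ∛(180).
m_α(x) = x^3 - 51x^2 + 867x - 5093

Set β = α - 17 = ∛(180), so β^3 = 180. Then (α - 17)^3 - 180 = 0, i.e. α is a root of g(x) = (x - 17)^3 - 180 = x^3 - 51x^2 + 867x - 5093. Since g(x) = h(x - 17) where h(x) = x^3 - 180, and h is irreducible over Q (because 180 is not a perfect cube, so h has no rational root, and a monic cubic with no rational root is irreducible), g is also irreducible (irreducibility is preserved under the substitution x → x - 17). Hence m_α(x) = x^3 - 51x^2 + 867x - 5093.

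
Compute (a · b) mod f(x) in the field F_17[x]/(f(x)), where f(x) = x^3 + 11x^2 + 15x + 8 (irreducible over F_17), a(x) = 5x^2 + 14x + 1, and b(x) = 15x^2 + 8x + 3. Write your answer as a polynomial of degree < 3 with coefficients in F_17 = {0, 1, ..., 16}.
a · b ≡ 4x^2 + 13 (mod f(x))

Multiply in F_17[x]: a(x)·b(x) = (5x^2 + 14x + 1)·(15x^2 + 8x + 3) = 7x^4 + 12x^3 + 6x^2 + 16x + 3. This has degree ≥ 3, so divide by f(x) over F_17: 7x^4 + 12x^3 + 6x^2 + 16x + 3 = (7x + 3)·(x^3 + 11x^2 + 15x + 8) + (4x^2 + 13). Hence a·b ≡ 4x^2 + 13 (mod f). (F_17[x]/(f) is a field with 17^3 = 4913 elements since f is irreducible of degree 3.)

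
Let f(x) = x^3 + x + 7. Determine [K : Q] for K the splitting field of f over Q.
[K : Q] = 6

By the rational root test, any rational root of the monic integer polynomial f(x) = x^3 + x + 7 must be an integer dividing the constant term 7, i.e. one of ±{1, 7}. Evaluating: f(1) = 9, f(-1) = 5, f(7) = 357, f(-7) = -343; none is 0, so f has no rational root and is therefore irreducible over Q (a cubic with no linear factor over a field is irreducible). For an irreducible cubic, the Galois group is A_3 or S_3 according as the discriminant disc(f) = -4a^3 - 27b^2 = -4·(1)^3 - 27·(7)^2 = -1327 is or is not a square in Q. Here disc(f) = -1327 is not a perfect square in Q, so the Galois group of f over Q is not contained in A_3 and must be all of S_3. The splitting field has degree |S_3| = 6 over Q, so [K : Q] = 6.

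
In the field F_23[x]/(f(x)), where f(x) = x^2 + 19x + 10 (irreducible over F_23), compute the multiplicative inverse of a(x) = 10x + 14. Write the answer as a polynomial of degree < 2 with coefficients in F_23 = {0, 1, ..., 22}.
a(x)^(-1) ≡ 16x + 1 (mod f(x))

Since f is irreducible over F_23, F_23[x]/(f) is a field and a(x) ≠ 0 has an inverse. Apply the extended Euclidean algorithm to f(x) and a(x) in F_23[x]: f(x) = (7x + 22)·a(x) + (1). The last nonzero remainder is the constant 1 = gcd(f, a) in F_23. Back-substituting through the division chain expresses 1 = s(x)·a(x) + t(x)·f(x) with s(x) ≡ 16x + 1 (mod f), so a(x)^(-1) ≡ s(x) = 16x + 1 (mod f). Check: (10x + 14)·(16x + 1) = 22x^2 + 4x + 14 ≡ 1 (mod x^2 + 19x + 10).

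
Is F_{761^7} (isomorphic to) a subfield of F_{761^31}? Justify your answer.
No: F_{761^7} is not a subfield of F_{761^31}

F_{p^m} embeds in F_{p^n} iff m | n. Here 7 ∤ 31 (since 31 = 4·7 + 3 with remainder 3 ≠ 0), so F_{761^7} is not a subfield of F_{761^31}. Equivalently: if it were, the tower law would give 7 = [F_{761^7}:F_761] dividing [F_{761^31}:F_761] = 31, contradiction.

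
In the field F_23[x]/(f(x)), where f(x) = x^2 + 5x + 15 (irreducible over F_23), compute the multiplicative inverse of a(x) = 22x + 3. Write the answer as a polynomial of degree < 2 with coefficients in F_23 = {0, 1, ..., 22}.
a(x)^(-1) ≡ 13x + 12 (mod f(x))

Since f is irreducible over F_23, F_23[x]/(f) is a field and a(x) ≠ 0 has an inverse. Apply the extended Euclidean algorithm to f(x) and a(x) in F_23[x]: f(x) = (22x + 15)·a(x) + (16). The last nonzero remainder is the constant 16 = gcd(f, a) in F_23. Back-substituting through the division chain expresses 16 = s(x)·a(x) + t(x)·f(x) with s(x) ≡ x + 8 (mod f), so (x + 8)·a(x) ≡ 16 (mod f). Multiplying by 16^(-1) ≡ 13 in F_23 gives a(x)^(-1) ≡ 13·(x + 8) ≡ 13x + 12 (mod f). Check: (22x + 3)·(13x + 12) = 10x^2 + 4x + 13 ≡ 1 (mod x^2 + 5x + 15).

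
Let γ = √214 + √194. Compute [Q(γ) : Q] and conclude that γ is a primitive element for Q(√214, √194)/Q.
[Q(γ) : Q] = 4 (equivalently, Q(γ) = Q(√214, √194))

Obviously Q(γ) ⊆ Q(√214, √194), and [Q(√214, √194):Q] = 4 (since 214, 194 are distinct squarefree integers > 1 with 41516 not a perfect square). To show equality we compute the minimal polynomial of γ. From γ = √214 + √194: γ^2 = 214 + 2√(41516) + 194 = 408 + 2√(41516), so γ^2 - 408 = 2√(41516); squaring, (γ^2 - 408)^2 = 4·41516, i.e. γ^4 - 816γ^2 + 166464 - 166064 = 0, i.e. γ^4 - 816γ^2 + 400 = 0. So γ is a root of x^4 - 816x^2 + 400. This polynomial is irreducible over Q: it has no rational root (each ±√214 ± √194 is irrational), and any factorization into two quadratics over Q would force √(41516) ∈ Q (pairing opposite roots) or √214, √194 ∈ Q (other pairings), all impossible. Hence [Q(γ):Q] = 4 = [Q(√214, √194):Q], so Q(γ) = Q(√214, √194).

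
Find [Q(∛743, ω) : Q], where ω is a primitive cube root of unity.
[Q(∛743, ω) : Q] = 6

[Q(∛743):Q] = 3 (min poly x^3 - 743, irreducible since 743 is not a perfect cube). [Q(ω):Q] = 2 (min poly x^2 + x + 1). Since Q(∛743) ⊂ R and ω ∉ R, we have ω ∉ Q(∛743), so x^2 + x + 1 remains irreducible over Q(∛743) and [Q(∛743, ω) : Q(∛743)] = 2. By the tower law, [Q(∛743, ω) : Q] = 3 · 2 = 6. (In fact Q(∛743, ω) is the splitting field of x^3 - 743 over Q.)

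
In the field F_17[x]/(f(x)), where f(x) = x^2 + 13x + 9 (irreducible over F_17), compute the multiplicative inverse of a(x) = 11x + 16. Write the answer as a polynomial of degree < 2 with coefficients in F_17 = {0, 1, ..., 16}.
a(x)^(-1) ≡ 12x + 1 (mod f(x))

Since f is irreducible over F_17, F_17[x]/(f) is a field and a(x) ≠ 0 has an inverse. Apply the extended Euclidean algorithm to f(x) and a(x) in F_17[x]: f(x) = (14x + 4)·a(x) + (13). The last nonzero remainder is the constant 13 = gcd(f, a) in F_17. Back-substituting through the division chain expresses 13 = s(x)·a(x) + t(x)·f(x) with s(x) ≡ 3x + 13 (mod f), so (3x + 13)·a(x) ≡ 13 (mod f). Multiplying by 13^(-1) ≡ 4 in F_17 gives a(x)^(-1) ≡ 4·(3x + 13) ≡ 12x + 1 (mod f). Check: (11x + 16)·(12x + 1) = 13x^2 + 16x + 16 ≡ 1 (mod x^2 + 13x + 9).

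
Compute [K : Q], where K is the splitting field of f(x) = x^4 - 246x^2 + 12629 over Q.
[K : Q] = 4

Solving the quadratic in x^2: x^2 = (246 ± √(246^2 - 4·12629))/2 = (246 ± √10000)/2 = (246 ± 100)/2, giving x^2 = 73 or x^2 = 173. So f(x) = (x^2 - 73)(x^2 - 173) and the roots of f are ±√73, ±√173. Hence the splitting field is K = Q(√73, √173). Since 73 and 173 are distinct squarefree integers > 1, their product 12629 is not a perfect square, so √173 ∉ Q(√73). By the tower law [K:Q] = [Q(√73,√173):Q(√73)] · [Q(√73):Q] = 2 · 2 = 4.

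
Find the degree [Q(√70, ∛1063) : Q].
[Q(√70, ∛1063) : Q] = 6

Let L = Q(√70, ∛1063). Since Q(√70) ⊂ L and [Q(√70):Q] = 2, the tower law gives 2 | [L:Q]. Likewise Q(∛1063) ⊂ L with [Q(∛1063):Q] = 3 (because 1063 is not a perfect cube), so 3 | [L:Q]. As gcd(2,3) = 1, [L:Q] is divisible by 6. Conversely L is generated over Q by √70 and ∛1063, so [L:Q] ≤ 2·3 = 6. Therefore [Q(√70, ∛1063) : Q] = 6.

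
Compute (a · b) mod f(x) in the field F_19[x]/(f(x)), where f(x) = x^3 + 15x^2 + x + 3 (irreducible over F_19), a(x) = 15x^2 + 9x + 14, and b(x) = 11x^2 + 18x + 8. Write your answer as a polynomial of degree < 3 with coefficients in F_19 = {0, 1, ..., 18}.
a · b ≡ 17x^2 + 16x + 8 (mod f(x))

Multiply in F_19[x]: a(x)·b(x) = (15x^2 + 9x + 14)·(11x^2 + 18x + 8) = 13x^4 + 8x^3 + 18x^2 + x + 17. This has degree ≥ 3, so divide by f(x) over F_19: 13x^4 + 8x^3 + 18x^2 + x + 17 = (13x + 3)·(x^3 + 15x^2 + x + 3) + (17x^2 + 16x + 8). Hence a·b ≡ 17x^2 + 16x + 8 (mod f). (F_19[x]/(f) is a field with 19^3 = 6859 elements since f is irreducible of degree 3.)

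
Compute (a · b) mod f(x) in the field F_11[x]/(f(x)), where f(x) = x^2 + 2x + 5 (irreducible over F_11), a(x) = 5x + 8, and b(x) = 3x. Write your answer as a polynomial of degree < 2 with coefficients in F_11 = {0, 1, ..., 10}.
a · b ≡ 5x + 2 (mod f(x))

Multiply in F_11[x]: a(x)·b(x) = (5x + 8)·(3x) = 4x^2 + 2x. This has degree ≥ 2, so divide by f(x) over F_11: 4x^2 + 2x = (4)·(x^2 + 2x + 5) + (5x + 2). Hence a·b ≡ 5x + 2 (mod f). (F_11[x]/(f) is a field with 11^2 = 121 elements since f is irreducible of degree 2.)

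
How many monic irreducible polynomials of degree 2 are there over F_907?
There are 410871 monic irreducible polynomials of degree 2 over F_907

Each element of F_{907^2} that lies in no proper subfield is a root of exactly one monic irreducible of degree 2 over F_907, and each such polynomial has 2 distinct roots in F_{907^2}. By Möbius inversion the count is N_907(2) = (1/2) Σ_{d|2} μ(2/d) · 907^d = (1/2)(μ(2)·907^1 + μ(1)·907^2) = 821742/2 = 410871.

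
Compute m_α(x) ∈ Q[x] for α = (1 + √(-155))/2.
m_α(x) = x^2 - x + 39

From 2α - 1 = √(-155), squaring gives (2α - 1)^2 = -155, i.e. 4α^2 - 4α + 1 = -155, so α^2 - α + (1 + 155)/4 = 0. Since -155 ≡ 1 (mod 4), (1 + 155)/4 = 39 ∈ Z. The polynomial x^2 - x + 39 has discriminant 1 - 4·(39) = -155, which is not a perfect square in Q (d = -155 is squarefree and ≠ 1), so x^2 - x + 39 is irreducible over Q. It is the minimal polynomial of α.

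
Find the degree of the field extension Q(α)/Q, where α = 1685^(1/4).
[Q(α):Q] = 4

α is a root of x^4 - 1685. By Eisenstein's criterion at the prime p = 5 (which divides the constant term 1685 but p^2 = 25 does not, since 1685 is squarefree), x^4 - 1685 is irreducible over Q. Hence [Q(α):Q] = 4.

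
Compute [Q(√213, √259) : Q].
[Q(√213, √259) : Q] = 4

[Q(√213):Q] = 2 (min poly x^2 - 213, irreducible since 213 is squarefree > 1). For the top step, suppose √259 ∈ Q(√213), say √259 = c + d√213 with c, d ∈ Q. Squaring: 259 = c^2 + 213d^2 + 2cd√213. Since √213 ∉ Q this forces 2cd = 0. If d = 0 then √259 = c ∈ Q, contradicting 259 squarefree > 1. If c = 0 then 259 = 213d^2, so 213·259 = (213d)^2 is a perfect square in Q — but 213·259 = 55167 is not a perfect square (since 213 and 259 are distinct squarefree integers). Contradiction. Hence √259 ∉ Q(√213), so x^2 - 259 stays irreducible over Q(√213) and [Q(√213, √259) : Q(√213)] = 2. By the tower law, [Q(√213, √259) : Q] = 2 · 2 = 4.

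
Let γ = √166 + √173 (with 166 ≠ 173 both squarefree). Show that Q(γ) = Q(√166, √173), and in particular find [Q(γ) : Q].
[Q(γ) : Q] = 4 (equivalently, Q(γ) = Q(√166, √173))

Obviously Q(γ) ⊆ Q(√166, √173), and [Q(√166, √173):Q] = 4 (since 166, 173 are distinct squarefree integers > 1 with 28718 not a perfect square). To show equality we compute the minimal polynomial of γ. From γ = √166 + √173: γ^2 = 166 + 2√(28718) + 173 = 339 + 2√(28718), so γ^2 - 339 = 2√(28718); squaring, (γ^2 - 339)^2 = 4·28718, i.e. γ^4 - 678γ^2 + 114921 - 114872 = 0, i.e. γ^4 - 678γ^2 + 49 = 0. So γ is a root of x^4 - 678x^2 + 49. This polynomial is irreducible over Q: it has no rational root (each ±√166 ± √173 is irrational), and any factorization into two quadratics over Q would force √(28718) ∈ Q (pairing opposite roots) or √166, √173 ∈ Q (other pairings), all impossible. Hence [Q(γ):Q] = 4 = [Q(√166, √173):Q], so Q(γ) = Q(√166, √173).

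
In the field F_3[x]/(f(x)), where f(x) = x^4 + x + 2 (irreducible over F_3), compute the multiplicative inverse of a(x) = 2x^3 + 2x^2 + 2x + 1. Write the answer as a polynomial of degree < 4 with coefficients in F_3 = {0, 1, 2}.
a(x)^(-1) ≡ x + 2 (mod f(x))

Since f is irreducible over F_3, F_3[x]/(f) is a field and a(x) ≠ 0 has an inverse. Apply the extended Euclidean algorithm to f(x) and a(x) in F_3[x]: f(x) = (2x + 1)·a(x) + (1). The last nonzero remainder is the constant 1 = gcd(f, a) in F_3. Back-substituting through the division chain expresses 1 = s(x)·a(x) + t(x)·f(x) with s(x) ≡ x + 2 (mod f), so a(x)^(-1) ≡ s(x) = x + 2 (mod f). Check: (2x^3 + 2x^2 + 2x + 1)·(x + 2) = 2x^4 + 2x + 2 ≡ 1 (mod x^4 + x + 2).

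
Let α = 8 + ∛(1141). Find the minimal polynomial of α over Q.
m_α(x) = x^3 - 24x^2 + 192x - 1653

Set β = α - 8 = ∛(1141), so β^3 = 1141. Then (α - 8)^3 - 1141 = 0, i.e. α is a root of g(x) = (x - 8)^3 - 1141 = x^3 - 24x^2 + 192x - 1653. Since g(x) = h(x - 8) where h(x) = x^3 - 1141, and h is irreducible over Q (because 1141 is not a perfect cube, so h has no rational root, and a monic cubic with no rational root is irreducible), g is also irreducible (irreducibility is preserved under the substitution x → x - 8). Hence m_α(x) = x^3 - 24x^2 + 192x - 1653.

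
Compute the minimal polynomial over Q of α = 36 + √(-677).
m_α(x) = x^2 - 72x + 1973

From α - 36 = √(-677), squaring gives (α - 36)^2 = -677, i.e. α^2 - 72α + 1296 = -677, so α^2 - 72α + 1973 = 0. The discriminant of x^2 - 72x + 1973 is (-72)^2 - 4·(1973) = 5184 - 7892 = -2708, and 4·(-677) is not a perfect square in Q since -677 is squarefree and ≠ 1. Hence x^2 - 72x + 1973 is irreducible over Q and is the minimal polynomial of α.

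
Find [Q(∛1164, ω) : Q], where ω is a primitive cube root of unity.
[Q(∛1164, ω) : Q] = 6

[Q(∛1164):Q] = 3 (min poly x^3 - 1164, irreducible since 1164 is not a perfect cube). [Q(ω):Q] = 2 (min poly x^2 + x + 1). Since Q(∛1164) ⊂ R and ω ∉ R, we have ω ∉ Q(∛1164), so x^2 + x + 1 remains irreducible over Q(∛1164) and [Q(∛1164, ω) : Q(∛1164)] = 2. By the tower law, [Q(∛1164, ω) : Q] = 3 · 2 = 6. (In fact Q(∛1164, ω) is the splitting field of x^3 - 1164 over Q.)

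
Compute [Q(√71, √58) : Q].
[Q(√71, √58) : Q] = 4

[Q(√71):Q] = 2 (min poly x^2 - 71, irreducible since 71 is squarefree > 1). For the top step, suppose √58 ∈ Q(√71), say √58 = c + d√71 with c, d ∈ Q. Squaring: 58 = c^2 + 71d^2 + 2cd√71. Since √71 ∉ Q this forces 2cd = 0. If d = 0 then √58 = c ∈ Q, contradicting 58 squarefree > 1. If c = 0 then 58 = 71d^2, so 71·58 = (71d)^2 is a perfect square in Q — but 71·58 = 4118 is not a perfect square (since 71 and 58 are distinct squarefree integers). Contradiction. Hence √58 ∉ Q(√71), so x^2 - 58 stays irreducible over Q(√71) and [Q(√71, √58) : Q(√71)] = 2. By the tower law, [Q(√71, √58) : Q] = 2 · 2 = 4.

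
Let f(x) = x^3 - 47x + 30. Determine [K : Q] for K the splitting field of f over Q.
[K : Q] = 6

By the rational root test, any rational root of the monic integer polynomial f(x) = x^3 - 47x + 30 must be an integer dividing the constant term 30, i.e. one of ±{1, 2, 3, 5, 6, 10, 15, 30}. Evaluating: f(1) = -16, f(-1) = 76, f(2) = -56, f(-2) = 116, f(3) = -84, f(-3) = 144, f(5) = -80, f(-5) = 140, f(6) = -36, f(-6) = 96, f(10) = 560, f(-10) = -500, f(15) = 2700, f(-15) = -2640, f(30) = 25620, f(-30) = -25560; none is 0, so f has no rational root and is therefore irreducible over Q (a cubic with no linear factor over a field is irreducible). For an irreducible cubic, the Galois group is A_3 or S_3 according as the discriminant disc(f) = -4a^3 - 27b^2 = -4·(-47)^3 - 27·(30)^2 = 390992 is or is not a square in Q. Here disc(f) = 390992 is not a perfect square in Q, so the Galois group of f over Q is not contained in A_3 and must be all of S_3. The splitting field has degree |S_3| = 6 over Q, so [K : Q] = 6.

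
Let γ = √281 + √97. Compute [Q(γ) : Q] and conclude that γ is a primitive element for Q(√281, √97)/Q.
[Q(γ) : Q] = 4 (equivalently, Q(γ) = Q(√281, √97))

Obviously Q(γ) ⊆ Q(√281, √97), and [Q(√281, √97):Q] = 4 (since 281, 97 are distinct squarefree integers > 1 with 27257 not a perfect square). To show equality we compute the minimal polynomial of γ. From γ = √281 + √97: γ^2 = 281 + 2√(27257) + 97 = 378 + 2√(27257), so γ^2 - 378 = 2√(27257); squaring, (γ^2 - 378)^2 = 4·27257, i.e. γ^4 - 756γ^2 + 142884 - 109028 = 0, i.e. γ^4 - 756γ^2 + 33856 = 0. So γ is a root of x^4 - 756x^2 + 33856. This polynomial is irreducible over Q: it has no rational root (each ±√281 ± √97 is irrational), and any factorization into two quadratics over Q would force √(27257) ∈ Q (pairing opposite roots) or √281, √97 ∈ Q (other pairings), all impossible. Hence [Q(γ):Q] = 4 = [Q(√281, √97):Q], so Q(γ) = Q(√281, √97).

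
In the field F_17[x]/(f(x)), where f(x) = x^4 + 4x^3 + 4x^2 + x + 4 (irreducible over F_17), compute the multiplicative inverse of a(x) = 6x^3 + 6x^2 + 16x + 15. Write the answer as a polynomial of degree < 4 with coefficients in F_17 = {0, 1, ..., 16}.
a(x)^(-1) ≡ 14x^3 + 14x^2 + 13x + 9 (mod f(x))

Since f is irreducible over F_17, F_17[x]/(f) is a field and a(x) ≠ 0 has an inverse. Apply the extended Euclidean algorithm to f(x) and a(x) in F_17[x]: f(x) = (3x + 9)·a(x) + (4x^2 + 16x + 5);  a(x) = (10x + 4)·(4x^2 + 16x + 5) + (4x + 12);  (4x^2 + 16x + 5) = (x + 1)·(4x + 12) + (10). The last nonzero remainder is the constant 10 = gcd(f, a) in F_17. Back-substituting through the division chain expresses 10 = s(x)·a(x) + t(x)·f(x) with s(x) ≡ 4x^3 + 4x^2 + 11x + 5 (mod f), so (4x^3 + 4x^2 + 11x + 5)·a(x) ≡ 10 (mod f). Multiplying by 10^(-1) ≡ 12 in F_17 gives a(x)^(-1) ≡ 12·(4x^3 + 4x^2 + 11x + 5) ≡ 14x^3 + 14x^2 + 13x + 9 (mod f). Check: (6x^3 + 6x^2 + 16x + 15)·(14x^3 + 14x^2 + 13x + 9) = 16x^6 + 15x^5 + 12x^4 + 5x^3 + 13x^2 + 16x + 16 ≡ 1 (mod x^4 + 4x^3 + 4x^2 + x + 4).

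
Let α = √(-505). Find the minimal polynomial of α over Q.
m_α(x) = x^2 + 505

α satisfies α^2 + 505 = 0, so x^2 + 505 annihilates α. Since d = -505 is squarefree and ≠ 1, it is not a perfect square in Q, so x^2 + 505 has no rational root and is therefore irreducible over Q (a degree-2 polynomial over a field is irreducible iff it has no root). Hence m_α(x) = x^2 + 505.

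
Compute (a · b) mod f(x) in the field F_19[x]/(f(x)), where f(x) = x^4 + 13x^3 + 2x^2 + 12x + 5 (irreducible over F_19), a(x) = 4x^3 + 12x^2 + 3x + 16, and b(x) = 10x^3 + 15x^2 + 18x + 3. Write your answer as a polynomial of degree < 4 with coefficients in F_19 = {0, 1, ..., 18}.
a · b ≡ 17x^3 + x^2 + 18x + 4 (mod f(x))

Multiply in F_19[x]: a(x)·b(x) = (4x^3 + 12x^2 + 3x + 16)·(10x^3 + 15x^2 + 18x + 3) = 2x^6 + 9x^5 + 16x^4 + 15x^3 + 7x^2 + 12x + 10. This has degree ≥ 4, so divide by f(x) over F_19: 2x^6 + 9x^5 + 16x^4 + 15x^3 + 7x^2 + 12x + 10 = (2x^2 + 2x + 5)·(x^4 + 13x^3 + 2x^2 + 12x + 5) + (17x^3 + x^2 + 18x + 4). Hence a·b ≡ 17x^3 + x^2 + 18x + 4 (mod f). (F_19[x]/(f) is a field with 19^4 = 130321 elements since f is irreducible of degree 4.)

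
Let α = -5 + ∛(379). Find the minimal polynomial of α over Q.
m_α(x) = x^3 + 15x^2 + 75x - 254

Set β = α + 5 = ∛(379), so β^3 = 379. Then (α + 5)^3 - 379 = 0, i.e. α is a root of g(x) = (x + 5)^3 - 379 = x^3 + 15x^2 + 75x - 254. Since g(x) = h(x + 5) where h(x) = x^3 - 379, and h is irreducible over Q (because 379 is not a perfect cube, so h has no rational root, and a monic cubic with no rational root is irreducible), g is also irreducible (irreducibility is preserved under the substitution x → x + 5). Hence m_α(x) = x^3 + 15x^2 + 75x - 254.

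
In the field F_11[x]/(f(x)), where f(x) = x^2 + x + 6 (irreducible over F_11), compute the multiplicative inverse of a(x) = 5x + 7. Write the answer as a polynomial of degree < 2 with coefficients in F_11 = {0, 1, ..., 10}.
a(x)^(-1) ≡ 5x + 9 (mod f(x))

Since f is irreducible over F_11, F_11[x]/(f) is a field and a(x) ≠ 0 has an inverse. Apply the extended Euclidean algorithm to f(x) and a(x) in F_11[x]: f(x) = (9x + 3)·a(x) + (7). The last nonzero remainder is the constant 7 = gcd(f, a) in F_11. Back-substituting through the division chain expresses 7 = s(x)·a(x) + t(x)·f(x) with s(x) ≡ 2x + 8 (mod f), so (2x + 8)·a(x) ≡ 7 (mod f). Multiplying by 7^(-1) ≡ 8 in F_11 gives a(x)^(-1) ≡ 8·(2x + 8) ≡ 5x + 9 (mod f). Check: (5x + 7)·(5x + 9) = 3x^2 + 3x + 8 ≡ 1 (mod x^2 + x + 6).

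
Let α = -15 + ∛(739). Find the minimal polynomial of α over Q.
m_α(x) = x^3 + 45x^2 + 675x + 2636

Set β = α + 15 = ∛(739), so β^3 = 739. Then (α + 15)^3 - 739 = 0, i.e. α is a root of g(x) = (x + 15)^3 - 739 = x^3 + 45x^2 + 675x + 2636. Since g(x) = h(x + 15) where h(x) = x^3 - 739, and h is irreducible over Q (because 739 is not a perfect cube, so h has no rational root, and a monic cubic with no rational root is irreducible), g is also irreducible (irreducibility is preserved under the substitution x → x + 15). Hence m_α(x) = x^3 + 45x^2 + 675x + 2636.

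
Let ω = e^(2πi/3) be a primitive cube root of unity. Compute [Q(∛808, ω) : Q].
[Q(∛808, ω) : Q] = 6

[Q(∛808):Q] = 3 (min poly x^3 - 808, irreducible since 808 is not a perfect cube). [Q(ω):Q] = 2 (min poly x^2 + x + 1). Since Q(∛808) ⊂ R and ω ∉ R, we have ω ∉ Q(∛808), so x^2 + x + 1 remains irreducible over Q(∛808) and [Q(∛808, ω) : Q(∛808)] = 2. By the tower law, [Q(∛808, ω) : Q] = 3 · 2 = 6. (In fact Q(∛808, ω) is the splitting field of x^3 - 808 over Q.)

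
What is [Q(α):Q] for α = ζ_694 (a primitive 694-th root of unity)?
[Q(α):Q] = 346

The minimal polynomial of ζ_694 over Q is the 694-th cyclotomic polynomial Φ_694(x), which is irreducible over Q and has degree φ(694) = 346. Hence [Q(α):Q] = φ(694) = 346.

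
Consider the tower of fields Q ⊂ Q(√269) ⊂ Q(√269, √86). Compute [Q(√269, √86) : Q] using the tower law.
[Q(√269, √86) : Q] = 4

[Q(√269):Q] = 2 (min poly x^2 - 269, irreducible since 269 is squarefree > 1). For the top step, suppose √86 ∈ Q(√269), say √86 = c + d√269 with c, d ∈ Q. Squaring: 86 = c^2 + 269d^2 + 2cd√269. Since √269 ∉ Q this forces 2cd = 0. If d = 0 then √86 = c ∈ Q, contradicting 86 squarefree > 1. If c = 0 then 86 = 269d^2, so 269·86 = (269d)^2 is a perfect square in Q — but 269·86 = 23134 is not a perfect square (since 269 and 86 are distinct squarefree integers). Contradiction. Hence √86 ∉ Q(√269), so x^2 - 86 stays irreducible over Q(√269) and [Q(√269, √86) : Q(√269)] = 2. By the tower law, [Q(√269, √86) : Q] = 2 · 2 = 4.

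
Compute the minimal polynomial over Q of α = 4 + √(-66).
m_α(x) = x^2 - 8x + 82

From α - 4 = √(-66), squaring gives (α - 4)^2 = -66, i.e. α^2 - 8α + 16 = -66, so α^2 - 8α + 82 = 0. The discriminant of x^2 - 8x + 82 is (-8)^2 - 4·(82) = 64 - 328 = -264, and 4·(-66) is not a perfect square in Q since -66 is squarefree and ≠ 1. Hence x^2 - 8x + 82 is irreducible over Q and is the minimal polynomial of α.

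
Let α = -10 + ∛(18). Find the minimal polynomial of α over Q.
m_α(x) = x^3 + 30x^2 + 300x + 982

Set β = α + 10 = ∛(18), so β^3 = 18. Then (α + 10)^3 - 18 = 0, i.e. α is a root of g(x) = (x + 10)^3 - 18 = x^3 + 30x^2 + 300x + 982. Since g(x) = h(x + 10) where h(x) = x^3 - 18, and h is irreducible over Q (because 18 is not a perfect cube, so h has no rational root, and a monic cubic with no rational root is irreducible), g is also irreducible (irreducibility is preserved under the substitution x → x + 10). Hence m_α(x) = x^3 + 30x^2 + 300x + 982.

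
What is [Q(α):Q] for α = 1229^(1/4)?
[Q(α):Q] = 4

α is a root of x^4 - 1229. By Eisenstein's criterion at the prime p = 1229 (which divides the constant term 1229 but p^2 = 1510441 does not, since 1229 is squarefree), x^4 - 1229 is irreducible over Q. Hence [Q(α):Q] = 4.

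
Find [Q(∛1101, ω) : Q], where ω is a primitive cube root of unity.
[Q(∛1101, ω) : Q] = 6

[Q(∛1101):Q] = 3 (min poly x^3 - 1101, irreducible since 1101 is not a perfect cube). [Q(ω):Q] = 2 (min poly x^2 + x + 1). Since Q(∛1101) ⊂ R and ω ∉ R, we have ω ∉ Q(∛1101), so x^2 + x + 1 remains irreducible over Q(∛1101) and [Q(∛1101, ω) : Q(∛1101)] = 2. By the tower law, [Q(∛1101, ω) : Q] = 3 · 2 = 6. (In fact Q(∛1101, ω) is the splitting field of x^3 - 1101 over Q.)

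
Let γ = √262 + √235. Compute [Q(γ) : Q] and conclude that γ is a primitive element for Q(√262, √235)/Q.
[Q(γ) : Q] = 4 (equivalently, Q(γ) = Q(√262, √235))

Obviously Q(γ) ⊆ Q(√262, √235), and [Q(√262, √235):Q] = 4 (since 262, 235 are distinct squarefree integers > 1 with 61570 not a perfect square). To show equality we compute the minimal polynomial of γ. From γ = √262 + √235: γ^2 = 262 + 2√(61570) + 235 = 497 + 2√(61570), so γ^2 - 497 = 2√(61570); squaring, (γ^2 - 497)^2 = 4·61570, i.e. γ^4 - 994γ^2 + 247009 - 246280 = 0, i.e. γ^4 - 994γ^2 + 729 = 0. So γ is a root of x^4 - 994x^2 + 729. This polynomial is irreducible over Q: it has no rational root (each ±√262 ± √235 is irrational), and any factorization into two quadratics over Q would force √(61570) ∈ Q (pairing opposite roots) or √262, √235 ∈ Q (other pairings), all impossible. Hence [Q(γ):Q] = 4 = [Q(√262, √235):Q], so Q(γ) = Q(√262, √235).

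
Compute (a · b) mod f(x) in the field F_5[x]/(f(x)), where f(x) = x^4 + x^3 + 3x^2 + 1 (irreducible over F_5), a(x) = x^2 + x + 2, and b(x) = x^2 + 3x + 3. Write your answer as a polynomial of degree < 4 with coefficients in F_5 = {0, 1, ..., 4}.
a · b ≡ 3x^3 + 4x (mod f(x))

Multiply in F_5[x]: a(x)·b(x) = (x^2 + x + 2)·(x^2 + 3x + 3) = x^4 + 4x^3 + 3x^2 + 4x + 1. This has degree ≥ 4, so divide by f(x) over F_5: x^4 + 4x^3 + 3x^2 + 4x + 1 = (1)·(x^4 + x^3 + 3x^2 + 1) + (3x^3 + 4x). Hence a·b ≡ 3x^3 + 4x (mod f). (F_5[x]/(f) is a field with 5^4 = 625 elements since f is irreducible of degree 4.)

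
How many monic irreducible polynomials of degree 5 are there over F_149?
There are 14687955120 monic irreducible polynomials of degree 5 over F_149

Each element of F_{149^5} that lies in no proper subfield is a root of exactly one monic irreducible of degree 5 over F_149, and each such polynomial has 5 distinct roots in F_{149^5}. By Möbius inversion the count is N_149(5) = (1/5) Σ_{d|5} μ(5/d) · 149^d = (1/5)(μ(5)·149^1 + μ(1)·149^5) = 73439775600/5 = 14687955120.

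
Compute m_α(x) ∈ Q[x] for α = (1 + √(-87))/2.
m_α(x) = x^2 - x + 22

From 2α - 1 = √(-87), squaring gives (2α - 1)^2 = -87, i.e. 4α^2 - 4α + 1 = -87, so α^2 - α + (1 + 87)/4 = 0. Since -87 ≡ 1 (mod 4), (1 + 87)/4 = 22 ∈ Z. The polynomial x^2 - x + 22 has discriminant 1 - 4·(22) = -87, which is not a perfect square in Q (d = -87 is squarefree and ≠ 1), so x^2 - x + 22 is irreducible over Q. It is the minimal polynomial of α.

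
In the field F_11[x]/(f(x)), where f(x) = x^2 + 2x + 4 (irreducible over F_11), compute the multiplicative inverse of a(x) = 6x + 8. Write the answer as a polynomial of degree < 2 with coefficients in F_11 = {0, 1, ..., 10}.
a(x)^(-1) ≡ 8x + 9 (mod f(x))

Since f is irreducible over F_11, F_11[x]/(f) is a field and a(x) ≠ 0 has an inverse. Apply the extended Euclidean algorithm to f(x) and a(x) in F_11[x]: f(x) = (2x + 5)·a(x) + (8). The last nonzero remainder is the constant 8 = gcd(f, a) in F_11. Back-substituting through the division chain expresses 8 = s(x)·a(x) + t(x)·f(x) with s(x) ≡ 9x + 6 (mod f), so (9x + 6)·a(x) ≡ 8 (mod f). Multiplying by 8^(-1) ≡ 7 in F_11 gives a(x)^(-1) ≡ 7·(9x + 6) ≡ 8x + 9 (mod f). Check: (6x + 8)·(8x + 9) = 4x^2 + 8x + 6 ≡ 1 (mod x^2 + 2x + 4).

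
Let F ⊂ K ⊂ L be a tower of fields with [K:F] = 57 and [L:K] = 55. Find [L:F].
[L:F] = 3135

The tower law says that for any tower of field extensions F ⊂ K ⊂ L with finite degrees, [L:F] = [L:K] · [K:F]. Here this gives [L:F] = 55 · 57 = 3135.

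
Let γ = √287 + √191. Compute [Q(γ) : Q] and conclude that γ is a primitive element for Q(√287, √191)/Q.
[Q(γ) : Q] = 4 (equivalently, Q(γ) = Q(√287, √191))

Obviously Q(γ) ⊆ Q(√287, √191), and [Q(√287, √191):Q] = 4 (since 287, 191 are distinct squarefree integers > 1 with 54817 not a perfect square). To show equality we compute the minimal polynomial of γ. From γ = √287 + √191: γ^2 = 287 + 2√(54817) + 191 = 478 + 2√(54817), so γ^2 - 478 = 2√(54817); squaring, (γ^2 - 478)^2 = 4·54817, i.e. γ^4 - 956γ^2 + 228484 - 219268 = 0, i.e. γ^4 - 956γ^2 + 9216 = 0. So γ is a root of x^4 - 956x^2 + 9216. This polynomial is irreducible over Q: it has no rational root (each ±√287 ± √191 is irrational), and any factorization into two quadratics over Q would force √(54817) ∈ Q (pairing opposite roots) or √287, √191 ∈ Q (other pairings), all impossible. Hence [Q(γ):Q] = 4 = [Q(√287, √191):Q], so Q(γ) = Q(√287, √191).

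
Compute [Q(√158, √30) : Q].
[Q(√158, √30) : Q] = 4

[Q(√158):Q] = 2 (min poly x^2 - 158, irreducible since 158 is squarefree > 1). For the top step, suppose √30 ∈ Q(√158), say √30 = c + d√158 with c, d ∈ Q. Squaring: 30 = c^2 + 158d^2 + 2cd√158. Since √158 ∉ Q this forces 2cd = 0. If d = 0 then √30 = c ∈ Q, contradicting 30 squarefree > 1. If c = 0 then 30 = 158d^2, so 158·30 = (158d)^2 is a perfect square in Q — but 158·30 = 4740 is not a perfect square (since 158 and 30 are distinct squarefree integers). Contradiction. Hence √30 ∉ Q(√158), so x^2 - 30 stays irreducible over Q(√158) and [Q(√158, √30) : Q(√158)] = 2. By the tower law, [Q(√158, √30) : Q] = 2 · 2 = 4.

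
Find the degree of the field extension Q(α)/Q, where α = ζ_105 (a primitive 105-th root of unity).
[Q(α):Q] = 48

The minimal polynomial of ζ_105 over Q is the 105-th cyclotomic polynomial Φ_105(x), which is irreducible over Q and has degree φ(105) = 48. Hence [Q(α):Q] = φ(105) = 48.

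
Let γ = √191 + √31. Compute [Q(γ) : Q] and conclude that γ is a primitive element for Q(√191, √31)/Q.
[Q(γ) : Q] = 4 (equivalently, Q(γ) = Q(√191, √31))

Obviously Q(γ) ⊆ Q(√191, √31), and [Q(√191, √31):Q] = 4 (since 191, 31 are distinct squarefree integers > 1 with 5921 not a perfect square). To show equality we compute the minimal polynomial of γ. From γ = √191 + √31: γ^2 = 191 + 2√(5921) + 31 = 222 + 2√(5921), so γ^2 - 222 = 2√(5921); squaring, (γ^2 - 222)^2 = 4·5921, i.e. γ^4 - 444γ^2 + 49284 - 23684 = 0, i.e. γ^4 - 444γ^2 + 25600 = 0. So γ is a root of x^4 - 444x^2 + 25600. This polynomial is irreducible over Q: it has no rational root (each ±√191 ± √31 is irrational), and any factorization into two quadratics over Q would force √(5921) ∈ Q (pairing opposite roots) or √191, √31 ∈ Q (other pairings), all impossible. Hence [Q(γ):Q] = 4 = [Q(√191, √31):Q], so Q(γ) = Q(√191, √31).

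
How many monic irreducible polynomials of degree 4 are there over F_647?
There are 43808269068 monic irreducible polynomials of degree 4 over F_647

Each element of F_{647^4} that lies in no proper subfield is a root of exactly one monic irreducible of degree 4 over F_647, and each such polynomial has 4 distinct roots in F_{647^4}. By Möbius inversion the count is N_647(4) = (1/4) Σ_{d|4} μ(4/d) · 647^d = (1/4)(μ(4)·647^1 + μ(2)·647^2 + μ(1)·647^4) = 175233076272/4 = 43808269068.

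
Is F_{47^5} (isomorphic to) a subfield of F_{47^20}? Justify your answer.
Yes: F_{47^5} is a subfield of F_{47^20}

F_{p^m} embeds in F_{p^n} iff m | n (since F_{p^n} is the splitting field of x^(p^n) - x, and F_{p^m} ⊂ F_{p^n} forces p^n to be a power of p^m, i.e. m | n; conversely if m | n then every root of x^(p^m) - x is a root of x^(p^n) - x). Here 5 | 20 (since 20 = 4·5), so F_{47^5} is a subfield of F_{47^20}, and [F_{47^20} : F_{47^5}] = 20/5 = 4.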